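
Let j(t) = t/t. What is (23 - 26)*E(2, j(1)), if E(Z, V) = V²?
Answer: -3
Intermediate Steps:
j(t) = 1
(23 - 26)*E(2, j(1)) = (23 - 26)*1² = -3*1 = -3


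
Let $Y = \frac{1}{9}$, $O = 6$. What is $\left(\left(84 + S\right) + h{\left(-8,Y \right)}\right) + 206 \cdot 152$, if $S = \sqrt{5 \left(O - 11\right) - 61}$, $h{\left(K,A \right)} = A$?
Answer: $\frac{282565}{9} + i \sqrt{86} \approx 31396.0 + 9.2736 i$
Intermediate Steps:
$Y = \frac{1}{9} \approx 0.11111$
$S = i \sqrt{86}$ ($S = \sqrt{5 \left(6 - 11\right) - 61} = \sqrt{5 \left(-5\right) - 61} = \sqrt{-25 - 61} = \sqrt{-86} = i \sqrt{86} \approx 9.2736 i$)
$\left(\left(84 + S\right) + h{\left(-8,Y \right)}\right) + 206 \cdot 152 = \left(\left(84 + i \sqrt{86}\right) + \frac{1}{9}\right) + 206 \cdot 152 = \left(\frac{757}{9} + i \sqrt{86}\right) + 31312 = \frac{282565}{9} + i \sqrt{86}$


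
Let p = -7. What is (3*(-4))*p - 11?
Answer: 73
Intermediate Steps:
(3*(-4))*p - 11 = (3*(-4))*(-7) - 11 = -12*(-7) - 11 = 84 - 11 = 73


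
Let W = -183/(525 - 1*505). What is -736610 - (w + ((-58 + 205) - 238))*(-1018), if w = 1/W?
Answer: -151772744/183 ≈ -8.2936e+5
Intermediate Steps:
W = -183/20 (W = -183/(525 - 505) = -183/20 ≈ -9.1500)
w = -20/183 (w = 1/(-183/20) = -20/183 ≈ -0.10929)
-736610 - (w + ((-58 + 205) - 238))*(-1018) = -736610 - (-20/183 + ((-58 + 205) - 238))*(-1018) = -736610 - (-20/183 + (147 - 238))*(-1018) = -736610 - (-20/183 - 91)*(-1018) = -736610 - (-16673)*(-1018)/183 = -736610 - 1*16973114/183 = -736610 - 16973114/183 = -151772744/183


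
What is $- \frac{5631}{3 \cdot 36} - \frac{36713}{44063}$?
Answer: $- \frac{84027919}{1586268} \approx -52.972$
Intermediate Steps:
$- \frac{5631}{3 \cdot 36} - \frac{36713}{44063} = - \frac{5631}{108} - \frac{36713}{44063} = \left(-5631\right) \frac{1}{108} - \frac{36713}{44063} = - \frac{1877}{36} - \frac{36713}{44063} = - \frac{84027919}{1586268}$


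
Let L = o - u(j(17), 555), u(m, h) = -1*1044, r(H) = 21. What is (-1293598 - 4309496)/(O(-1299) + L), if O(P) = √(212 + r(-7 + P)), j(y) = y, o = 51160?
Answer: -292503919176/2725257383 + 5603094*√233/2725257383 ≈ -107.30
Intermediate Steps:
u(m, h) = -1044
O(P) = √233 (O(P) = √(212 + 21) = √233)
L = 52204 (L = 51160 - 1*(-1044) = 51160 + 1044 = 52204)
(-1293598 - 4309496)/(O(-1299) + L) = (-1293598 - 4309496)/(√233 + 52204) = -5603094/(52204 + √233)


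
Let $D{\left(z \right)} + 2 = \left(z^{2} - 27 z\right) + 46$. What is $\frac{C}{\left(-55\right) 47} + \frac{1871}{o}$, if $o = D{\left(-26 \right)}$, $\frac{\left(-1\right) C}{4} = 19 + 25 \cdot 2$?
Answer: $\frac{5229007}{3675870} \approx 1.4225$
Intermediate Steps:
$D{\left(z \right)} = 44 + z^{2} - 27 z$ ($D{\left(z \right)} = -2 + \left(\left(z^{2} - 27 z\right) + 46\right) = -2 + \left(46 + z^{2} - 27 z\right) = 44 + z^{2} - 27 z$)
$C = -276$ ($C = - 4 \left(19 + 25 \cdot 2\right) = - 4 \left(19 + 50\right) = \left(-4\right) 69 = -276$)
$o = 1422$ ($o = 44 + \left(-26\right)^{2} - -702 = 44 + 676 + 702 = 1422$)
$\frac{C}{\left(-55\right) 47} + \frac{1871}{o} = - \frac{276}{\left(-55\right) 47} + \frac{1871}{1422} = - \frac{276}{-2585} + 1871 \cdot \frac{1}{1422} = \left(-276\right) \left(- \frac{1}{2585}\right) + \frac{1871}{1422} = \frac{276}{2585} + \frac{1871}{1422} = \frac{5229007}{3675870}$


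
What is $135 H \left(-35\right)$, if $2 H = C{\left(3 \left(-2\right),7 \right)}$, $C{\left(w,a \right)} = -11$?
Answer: $\frac{51975}{2} \approx 25988.0$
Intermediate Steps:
$H = - \frac{11}{2}$ ($H = \frac{1}{2} \left(-11\right) = - \frac{11}{2} \approx -5.5$)
$135 H \left(-35\right) = 135 \left(- \frac{11}{2}\right) \left(-35\right) = \left(- \frac{1485}{2}\right) \left(-35\right) = \frac{51975}{2}$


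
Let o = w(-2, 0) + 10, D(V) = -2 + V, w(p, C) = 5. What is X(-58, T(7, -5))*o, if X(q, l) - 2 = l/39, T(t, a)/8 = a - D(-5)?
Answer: 470/13 ≈ 36.154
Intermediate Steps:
T(t, a) = 56 + 8*a (T(t, a) = 8*(a - (-2 - 5)) = 8*(a - 1*(-7)) = 8*(a + 7) = 8*(7 + a) = 56 + 8*a)
X(q, l) = 2 + l/39
o = 15 (o = 5 + 10 = 15)
X(-58, T(7, -5))*o = (2 + (56 + 8*(-5))/39)*15 = (2 + (56 - 40)/39)*15 = (2 + (1/39)*16)*15 = (2 + 16/39)*15 = (94/39)*15 = 470/13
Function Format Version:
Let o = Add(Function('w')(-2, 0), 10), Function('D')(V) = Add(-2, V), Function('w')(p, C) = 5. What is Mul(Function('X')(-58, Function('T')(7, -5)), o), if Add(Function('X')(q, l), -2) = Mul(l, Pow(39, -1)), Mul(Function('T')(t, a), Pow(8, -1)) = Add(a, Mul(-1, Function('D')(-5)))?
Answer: Rational(470, 13) ≈ 36.154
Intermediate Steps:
Function('T')(t, a) = Add(56, Mul(8, a)) (Function('T')(t, a) = Mul(8, Add(a, Mul(-1, Add(-2, -5)))) = Mul(8, Add(a, Mul(-1, -7))) = Mul(8, Add(a, 7)) = Mul(8, Add(7, a)) = Add(56, Mul(8, a)))
Function('X')(q, l) = Add(2, Mul(Rational(1, 39), l)) (Function('X')(q, l) = Add(2, Mul(l, Pow(39, -1))) = Add(2, Mul(l, Rational(1, 39))) = Add(2, Mul(Rational(1, 39), l)))
o = 15 (o = Add(5, 10) = 15)
Mul(Function('X')(-58, Function('T')(7, -5)), o) = Mul(Add(2, Mul(Rational(1, 39), Add(56, Mul(8, -5)))), 15) = Mul(Add(2, Mul(Rational(1, 39), Add(56, -40))), 15) = Mul(Add(2, Mul(Rational(1, 39), 16)), 15) = Mul(Add(2, Rational(16, 39)), 15) = Mul(Rational(94, 39), 15) = Rational(470, 13)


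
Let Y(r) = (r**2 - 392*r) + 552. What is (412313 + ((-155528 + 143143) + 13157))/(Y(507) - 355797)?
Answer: -27539/19796 ≈ -1.3911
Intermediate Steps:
Y(r) = 552 + r**2 - 392*r
(412313 + ((-155528 + 143143) + 13157))/(Y(507) - 355797) = (412313 + ((-155528 + 143143) + 13157))/((552 + 507**2 - 392*507) - 355797) = (412313 + (-12385 + 13157))/((552 + 257049 - 198744) - 355797) = (412313 + 772)/(58857 - 355797) = 413085/(-296940) = 413085*(-1/296940) = -27539/19796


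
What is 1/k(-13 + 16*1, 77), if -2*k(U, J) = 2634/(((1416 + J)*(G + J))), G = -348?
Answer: 404603/1317 ≈ 307.22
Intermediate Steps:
k(U, J) = -1317/((-348 + J)*(1416 + J)) (k(U, J) = -1317/((1416 + J)*(-348 + J)) = -1317/((-348 + J)*(1416 + J)))
1/k(-13 + 16*1, 77) = 1/(-1317/(-492768 + 77² + 1068*77)) = 1/(-1317/(-492768 + 5929 + 82236)) = 1/(-1317/(-404603)) = 1/(-1317*(-1/404603)) = 1/(1317/404603) = 404603/1317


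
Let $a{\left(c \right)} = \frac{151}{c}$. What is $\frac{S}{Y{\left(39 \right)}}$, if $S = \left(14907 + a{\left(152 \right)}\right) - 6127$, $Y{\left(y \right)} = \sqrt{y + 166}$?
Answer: $\frac{1334711 \sqrt{205}}{31160} \approx 613.29$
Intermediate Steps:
$Y{\left(y \right)} = \sqrt{166 + y}$
$S = \frac{1334711}{152}$ ($S = \left(14907 + \frac{151}{152}\right) - 6127 = \frac{2266015}{152} - 6127 = \frac{1334711}{152} \approx 8781.0$)
$\frac{S}{Y{\left(39 \right)}} = \frac{1334711}{152 \sqrt{166 + 39}} = \frac{1334711}{152 \sqrt{205}} = \frac{1334711 \frac{\sqrt{205}}{205}}{152} = \frac{1334711 \sqrt{205}}{31160}$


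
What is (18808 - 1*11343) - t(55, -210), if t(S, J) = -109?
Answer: 7574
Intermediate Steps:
(18808 - 1*11343) - t(55, -210) = (18808 - 1*11343) - 1*(-109) = (18808 - 11343) + 109 = 7465 + 109 = 7574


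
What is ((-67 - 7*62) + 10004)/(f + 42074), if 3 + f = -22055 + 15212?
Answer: 9503/35228 ≈ 0.26976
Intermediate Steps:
f = -6846 (f = -3 + (-22055 + 15212) = -3 - 6843 = -6846)
((-67 - 7*62) + 10004)/(f + 42074) = ((-67 - 7*62) + 10004)/(-6846 + 42074) = ((-67 - 434) + 10004)/35228 = (-501 + 10004)*(1/35228) = 9503*(1/35228) = 9503/35228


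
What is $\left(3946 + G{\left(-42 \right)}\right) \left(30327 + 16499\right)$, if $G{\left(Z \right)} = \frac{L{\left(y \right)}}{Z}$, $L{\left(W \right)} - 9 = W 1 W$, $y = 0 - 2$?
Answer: $\frac{3879978947}{21} \approx 1.8476 \cdot 10^{8}$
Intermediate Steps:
$y = -2$ ($y = 0 - 2 = -2$)
$L{\left(W \right)} = 9 + W^{2}$ ($L{\left(W \right)} = 9 + W 1 W = 9 + W W = 9 + W^{2}$)
$G{\left(Z \right)} = \frac{13}{Z}$ ($G{\left(Z \right)} = \frac{9 + \left(-2\right)^{2}}{Z} = \frac{9 + 4}{Z} = \frac{13}{Z}$)
$\left(3946 + G{\left(-42 \right)}\right) \left(30327 + 16499\right) = \left(3946 + \frac{13}{-42}\right) \left(30327 + 16499\right) = \left(3946 + 13 \left(- \frac{1}{42}\right)\right) 46826 = \left(3946 - \frac{13}{42}\right) 46826 = \frac{165719}{42} \cdot 46826 = \frac{3879978947}{21}$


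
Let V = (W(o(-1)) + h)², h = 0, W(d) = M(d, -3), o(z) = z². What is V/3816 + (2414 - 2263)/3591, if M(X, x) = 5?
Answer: 73999/1522584 ≈ 0.048601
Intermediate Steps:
W(d) = 5
V = 25 (V = (5 + 0)² = 5² = 25)
V/3816 + (2414 - 2263)/3591 = 25/3816 + (2414 - 2263)/3591 = 25*(1/3816) + 151*(1/3591) = 25/3816 + 151/3591 = 73999/1522584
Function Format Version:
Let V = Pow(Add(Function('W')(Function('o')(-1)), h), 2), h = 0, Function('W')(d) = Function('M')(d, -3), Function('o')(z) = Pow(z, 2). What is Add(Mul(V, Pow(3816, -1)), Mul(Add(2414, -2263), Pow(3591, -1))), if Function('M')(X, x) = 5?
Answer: Rational(73999, 1522584) ≈ 0.048601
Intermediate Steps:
Function('W')(d) = 5
V = 25 (V = Pow(Add(5, 0), 2) = Pow(5, 2) = 25)
Add(Mul(V, Pow(3816, -1)), Mul(Add(2414, -2263), Pow(3591, -1))) = Add(Mul(25, Pow(3816, -1)), Mul(Add(2414, -2263), Pow(3591, -1))) = Add(Mul(25, Rational(1, 3816)), Mul(151, Rational(1, 3591))) = Add(Rational(25, 3816), Rational(151, 3591)) = Rational(73999, 1522584)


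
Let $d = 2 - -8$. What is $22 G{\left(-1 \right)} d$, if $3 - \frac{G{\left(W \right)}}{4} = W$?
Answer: $3520$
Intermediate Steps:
$G{\left(W \right)} = 12 - 4 W$
$d = 10$ ($d = 2 + 8 = 10$)
$22 G{\left(-1 \right)} d = 22 \left(12 - -4\right) 10 = 22 \left(12 + 4\right) 10 = 22 \cdot 16 \cdot 10 = 352 \cdot 10 = 3520$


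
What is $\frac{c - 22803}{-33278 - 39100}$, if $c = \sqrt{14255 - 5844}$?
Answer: $\frac{7601}{24126} - \frac{\sqrt{8411}}{72378} \approx 0.31379$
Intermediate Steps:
$c = \sqrt{8411} \approx 91.712$
$\frac{c - 22803}{-33278 - 39100} = \frac{\sqrt{8411} - 22803}{-33278 - 39100} = \frac{-22803 + \sqrt{8411}}{-72378} = \left(-22803 + \sqrt{8411}\right) \left(- \frac{1}{72378}\right) = \frac{7601}{24126} - \frac{\sqrt{8411}}{72378}$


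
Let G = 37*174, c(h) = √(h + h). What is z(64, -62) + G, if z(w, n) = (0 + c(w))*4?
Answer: 6438 + 32*√2 ≈ 6483.3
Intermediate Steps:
c(h) = √2*√h (c(h) = √(2*h) = √2*√h)
z(w, n) = 4*√2*√w (z(w, n) = (0 + √2*√w)*4 = (√2*√w)*4 = 4*√2*√w)
G = 6438
z(64, -62) + G = 4*√2*√64 + 6438 = 4*√2*8 + 6438 = 32*√2 + 6438 = 6438 + 32*√2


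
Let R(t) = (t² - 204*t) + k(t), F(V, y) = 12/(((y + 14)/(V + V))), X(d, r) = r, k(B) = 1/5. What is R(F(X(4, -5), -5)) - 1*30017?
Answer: -1220356/45 ≈ -27119.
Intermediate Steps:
k(B) = ⅕
F(V, y) = 24*V/(14 + y) (F(V, y) = 12/(((14 + y)/((2*V)))) = 12/(((14 + y)*(1/(2*V)))) = 12/(((14 + y)/(2*V))) = 12*(2*V/(14 + y)) = 24*V/(14 + y))
R(t) = ⅕ + t² - 204*t (R(t) = (t² - 204*t) + ⅕ = ⅕ + t² - 204*t)
R(F(X(4, -5), -5)) - 1*30017 = (⅕ + (24*(-5)/(14 - 5))² - 4896*(-5)/(14 - 5)) - 1*30017 = (⅕ + (24*(-5)/9)² - 4896*(-5)/9) - 30017 = (⅕ + (24*(-5)*(⅑))² - 4896*(-5)/9) - 30017 = (⅕ + (-40/3)² - 204*(-40/3)) - 30017 = (⅕ + 1600/9 + 2720) - 30017 = 130409/45 - 30017 = -1220356/45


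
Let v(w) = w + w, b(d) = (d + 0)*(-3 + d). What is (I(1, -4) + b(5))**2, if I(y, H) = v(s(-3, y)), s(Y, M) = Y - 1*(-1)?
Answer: 36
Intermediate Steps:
b(d) = d*(-3 + d)
s(Y, M) = 1 + Y (s(Y, M) = Y + 1 = 1 + Y)
v(w) = 2*w
I(y, H) = -4 (I(y, H) = 2*(1 - 3) = 2*(-2) = -4)
(I(1, -4) + b(5))**2 = (-4 + 5*(-3 + 5))**2 = (-4 + 5*2)**2 = (-4 + 10)**2 = 6**2 = 36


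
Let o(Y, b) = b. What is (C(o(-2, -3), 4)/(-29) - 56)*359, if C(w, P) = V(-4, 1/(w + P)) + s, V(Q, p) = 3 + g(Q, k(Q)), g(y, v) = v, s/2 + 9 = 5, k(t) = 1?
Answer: -581580/29 ≈ -20054.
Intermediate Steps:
s = -8 (s = -18 + 2*5 = -18 + 10 = -8)
V(Q, p) = 4 (V(Q, p) = 3 + 1 = 4)
C(w, P) = -4 (C(w, P) = 4 - 8 = -4)
(C(o(-2, -3), 4)/(-29) - 56)*359 = (-4/(-29) - 56)*359 = (-4*(-1/29) - 56)*359 = (4/29 - 56)*359 = -1620/29*359 = -581580/29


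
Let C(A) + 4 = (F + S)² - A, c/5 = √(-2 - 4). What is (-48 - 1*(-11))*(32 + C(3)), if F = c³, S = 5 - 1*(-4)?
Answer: 124871078 + 499500*I*√6 ≈ 1.2487e+8 + 1.2235e+6*I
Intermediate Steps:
c = 5*I*√6 (c = 5*√(-2 - 4) = 5*√(-6) = 5*(I*√6) = 5*I*√6 ≈ 12.247*I)
S = 9 (S = 5 + 4 = 9)
F = -750*I*√6 (F = (5*I*√6)³ = -750*I*√6 ≈ -1837.1*I)
C(A) = -4 + (9 - 750*I*√6)² - A (C(A) = -4 + ((-750*I*√6 + 9)² - A) = -4 + ((9 - 750*I*√6)² - A) = -4 + (9 - 750*I*√6)² - A)
(-48 - 1*(-11))*(32 + C(3)) = (-48 - 1*(-11))*(32 + (-3374923 - 1*3 - 13500*I*√6)) = (-48 + 11)*(32 + (-3374923 - 3 - 13500*I*√6)) = -37*(32 + (-3374926 - 13500*I*√6)) = -37*(-3374894 - 13500*I*√6) = 124871078 + 499500*I*√6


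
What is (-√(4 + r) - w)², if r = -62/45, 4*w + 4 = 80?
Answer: (285 + √590)²/225 ≈ 425.16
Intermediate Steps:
w = 19 (w = -1 + (¼)*80 = -1 + 20 = 19)
r = -62/45 (r = -62*1/45 = -62/45 ≈ -1.3778)
(-√(4 + r) - w)² = (-√(4 - 62/45) - 1*19)² = (-√(118/45) - 19)² = (-√590/15 - 19)² = (-19 - √590/15)²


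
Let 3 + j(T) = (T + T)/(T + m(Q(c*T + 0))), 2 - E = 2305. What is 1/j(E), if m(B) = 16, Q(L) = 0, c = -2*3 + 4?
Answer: -2287/2255 ≈ -1.0142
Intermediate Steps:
E = -2303 (E = 2 - 1*2305 = 2 - 2305 = -2303)
c = -2 (c = -6 + 4 = -2)
j(T) = -3 + 2*T/(16 + T) (j(T) = -3 + (T + T)/(T + 16) = -3 + (2*T)/(16 + T) = -3 + 2*T/(16 + T))
1/j(E) = 1/((-48 - 1*(-2303))/(16 - 2303)) = 1/((-48 + 2303)/(-2287)) = 1/(-1/2287*2255) = 1/(-2255/2287) = -2287/2255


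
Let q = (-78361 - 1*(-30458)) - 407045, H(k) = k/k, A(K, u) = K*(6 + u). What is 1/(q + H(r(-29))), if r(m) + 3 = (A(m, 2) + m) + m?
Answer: -1/454947 ≈ -2.1981e-6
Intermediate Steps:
r(m) = -3 + 10*m (r(m) = -3 + ((m*(6 + 2) + m) + m) = -3 + ((m*8 + m) + m) = -3 + ((8*m + m) + m) = -3 + (9*m + m) = -3 + 10*m)
H(k) = 1
q = -454948 (q = (-78361 + 30458) - 407045 = -47903 - 407045 = -454948)
1/(q + H(r(-29))) = 1/(-454948 + 1) = 1/(-454947) = -1/454947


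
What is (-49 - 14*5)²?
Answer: 14161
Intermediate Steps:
(-49 - 14*5)² = (-49 - 70)² = (-119)² = 14161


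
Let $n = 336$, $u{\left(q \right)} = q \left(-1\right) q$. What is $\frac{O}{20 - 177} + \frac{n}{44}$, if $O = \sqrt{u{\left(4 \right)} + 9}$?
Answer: $\frac{84}{11} - \frac{i \sqrt{7}}{157} \approx 7.6364 - 0.016852 i$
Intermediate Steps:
$u{\left(q \right)} = - q^{2}$ ($u{\left(q \right)} = - q q = - q^{2}$)
$O = i \sqrt{7}$ ($O = \sqrt{- 4^{2} + 9} = \sqrt{\left(-1\right) 16 + 9} = \sqrt{-16 + 9} = \sqrt{-7} = i \sqrt{7} \approx 2.6458 i$)
$\frac{O}{20 - 177} + \frac{n}{44} = \frac{i \sqrt{7}}{20 - 177} + \frac{336}{44} = \frac{i \sqrt{7}}{20 - 177} + 336 \cdot \frac{1}{44} = \frac{i \sqrt{7}}{-157} + \frac{84}{11} = i \sqrt{7} \left(- \frac{1}{157}\right) + \frac{84}{11} = - \frac{i \sqrt{7}}{157} + \frac{84}{11} = \frac{84}{11} - \frac{i \sqrt{7}}{157}$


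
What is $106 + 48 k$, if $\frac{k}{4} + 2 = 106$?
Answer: $20074$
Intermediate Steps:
$k = 416$ ($k = -8 + 4 \cdot 106 = -8 + 424 = 416$)
$106 + 48 k = 106 + 48 \cdot 416 = 106 + 19968 = 20074$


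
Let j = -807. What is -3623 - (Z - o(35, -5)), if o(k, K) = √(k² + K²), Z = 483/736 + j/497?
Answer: -57604805/15904 + 25*√2 ≈ -3586.7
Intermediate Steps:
Z = -15387/15904 (Z = 483/736 - 807/497 = 483*(1/736) - 807*1/497 = 21/32 - 807/497 = -15387/15904 ≈ -0.96749)
o(k, K) = √(K² + k²)
-3623 - (Z - o(35, -5)) = -3623 - (-15387/15904 - √((-5)² + 35²)) = -3623 - (-15387/15904 - √(25 + 1225)) = -3623 - (-15387/15904 - √1250) = -3623 - (-15387/15904 - 25*√2) = -3623 + (15387/15904 + 25*√2) = -57604805/15904 + 25*√2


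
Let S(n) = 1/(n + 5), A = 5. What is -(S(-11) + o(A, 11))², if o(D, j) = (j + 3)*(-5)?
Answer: -177241/36 ≈ -4923.4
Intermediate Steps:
S(n) = 1/(5 + n)
o(D, j) = -15 - 5*j (o(D, j) = (3 + j)*(-5) = -15 - 5*j)
-(S(-11) + o(A, 11))² = -(1/(5 - 11) + (-15 - 5*11))² = -(1/(-6) + (-15 - 55))² = -(-⅙ - 70)² = -(-421/6)² = -1*177241/36 = -177241/36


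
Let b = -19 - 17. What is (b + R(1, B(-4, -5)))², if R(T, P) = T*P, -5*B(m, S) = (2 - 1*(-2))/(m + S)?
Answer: 2611456/2025 ≈ 1289.6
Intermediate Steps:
b = -36
B(m, S) = -4/(5*(S + m)) (B(m, S) = -(2 - 1*(-2))/(5*(m + S)) = -(2 + 2)/(5*(S + m)) = -4/(5*(S + m)))
R(T, P) = P*T
(b + R(1, B(-4, -5)))² = (-36 - 4/(5*(-5) + 5*(-4))*1)² = (-36 - 4/(-25 - 20)*1)² = (-36 - 4/(-45)*1)² = (-36 - 4*(-1/45)*1)² = (-36 + (4/45)*1)² = (-36 + 4/45)² = (-1616/45)² = 2611456/2025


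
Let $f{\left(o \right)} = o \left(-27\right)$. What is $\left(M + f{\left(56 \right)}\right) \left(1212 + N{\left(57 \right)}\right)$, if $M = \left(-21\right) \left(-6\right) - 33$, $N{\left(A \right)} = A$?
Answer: $-1800711$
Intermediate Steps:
$f{\left(o \right)} = - 27 o$
$M = 93$ ($M = 126 - 33 = 93$)
$\left(M + f{\left(56 \right)}\right) \left(1212 + N{\left(57 \right)}\right) = \left(93 - 1512\right) \left(1212 + 57\right) = \left(93 - 1512\right) 1269 = \left(-1419\right) 1269 = -1800711$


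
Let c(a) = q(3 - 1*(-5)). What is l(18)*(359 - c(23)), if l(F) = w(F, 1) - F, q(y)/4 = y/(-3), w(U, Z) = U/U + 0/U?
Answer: -18853/3 ≈ -6284.3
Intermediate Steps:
w(U, Z) = 1 (w(U, Z) = 1 + 0 = 1)
q(y) = -4*y/3 (q(y) = 4*(y/(-3)) = 4*(y*(-⅓)) = 4*(-y/3) = -4*y/3)
l(F) = 1 - F
c(a) = -32/3 (c(a) = -4*(3 - 1*(-5))/3 = -4*(3 + 5)/3 = -4/3*8 = -32/3)
l(18)*(359 - c(23)) = (1 - 1*18)*(359 - 1*(-32/3)) = (1 - 18)*(359 + 32/3) = -17*1109/3 = -18853/3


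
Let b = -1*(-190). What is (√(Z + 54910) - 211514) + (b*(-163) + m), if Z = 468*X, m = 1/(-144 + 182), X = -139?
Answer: -9214391/38 + I*√10142 ≈ -2.4248e+5 + 100.71*I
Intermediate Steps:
b = 190
m = 1/38 ≈ 0.026316
Z = -65052 (Z = 468*(-139) = -65052)
(√(Z + 54910) - 211514) + (b*(-163) + m) = (√(-65052 + 54910) - 211514) + (190*(-163) + 1/38) = (√(-10142) - 211514) + (-30970 + 1/38) = (I*√10142 - 211514) - 1176859/38 = (-211514 + I*√10142) - 1176859/38 = -9214391/38 + I*√10142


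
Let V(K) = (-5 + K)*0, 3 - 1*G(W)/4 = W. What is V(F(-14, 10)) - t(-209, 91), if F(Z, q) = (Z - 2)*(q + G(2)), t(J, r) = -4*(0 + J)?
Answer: -836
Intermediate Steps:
t(J, r) = -4*J
G(W) = 12 - 4*W
F(Z, q) = (-2 + Z)*(4 + q) (F(Z, q) = (Z - 2)*(q + (12 - 4*2)) = (-2 + Z)*(q + (12 - 8)) = (-2 + Z)*(q + 4) = (-2 + Z)*(4 + q))
V(K) = 0
V(F(-14, 10)) - t(-209, 91) = 0 - (-4)*(-209) = 0 - 1*836 = 0 - 836 = -836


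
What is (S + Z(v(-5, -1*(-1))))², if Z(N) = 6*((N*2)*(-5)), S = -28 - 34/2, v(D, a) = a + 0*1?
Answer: 11025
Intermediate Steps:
v(D, a) = a (v(D, a) = a + 0 = a)
S = -45 (S = -28 - 34/2 = -28 - 1*17 = -28 - 17 = -45)
Z(N) = -60*N (Z(N) = 6*((2*N)*(-5)) = 6*(-10*N) = -60*N)
(S + Z(v(-5, -1*(-1))))² = (-45 - (-60)*(-1))² = (-45 - 60*1)² = (-45 - 60)² = (-105)² = 11025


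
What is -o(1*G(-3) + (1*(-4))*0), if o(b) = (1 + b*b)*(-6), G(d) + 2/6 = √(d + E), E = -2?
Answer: -70/3 - 4*I*√5 ≈ -23.333 - 8.9443*I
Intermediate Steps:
G(d) = -⅓ + √(-2 + d) (G(d) = -⅓ + √(d - 2) = -⅓ + √(-2 + d))
o(b) = -6 - 6*b² (o(b) = (1 + b²)*(-6) = -6 - 6*b²)
-o(1*G(-3) + (1*(-4))*0) = -(-6 - 6*(1*(-⅓ + √(-2 - 3)) + (1*(-4))*0)²) = -(-6 - 6*(1*(-⅓ + √(-5)) - 4*0)²) = -(-6 - 6*(1*(-⅓ + I*√5) + 0)²) = -(-6 - 6*((-⅓ + I*√5) + 0)²) = -(-6 - 6*(-⅓ + I*√5)²) = 6 + 6*(-⅓ + I*√5)²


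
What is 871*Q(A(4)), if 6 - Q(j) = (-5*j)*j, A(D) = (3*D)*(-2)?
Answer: 2513706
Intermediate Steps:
A(D) = -6*D
Q(j) = 6 + 5*j**2 (Q(j) = 6 - (-5*j)*j = 6 - (-5)*j**2 = 6 + 5*j**2)
871*Q(A(4)) = 871*(6 + 5*(-6*4)**2) = 871*(6 + 5*(-24)**2) = 871*(6 + 5*576) = 871*(6 + 2880) = 871*2886 = 2513706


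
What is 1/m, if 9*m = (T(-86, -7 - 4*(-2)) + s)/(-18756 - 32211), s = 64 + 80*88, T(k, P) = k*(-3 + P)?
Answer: -458703/7276 ≈ -63.043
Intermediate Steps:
s = 7104 (s = 64 + 7040 = 7104)
m = -7276/458703 (m = ((-86*(-3 + (-7 - 4*(-2))) + 7104)/(-18756 - 32211))/9 = ((-86*(-3 + (-7 + 8)) + 7104)/(-50967))/9 = ((-86*(-3 + 1) + 7104)*(-1/50967))/9 = ((-86*(-2) + 7104)*(-1/50967))/9 = ((172 + 7104)*(-1/50967))/9 = (7276*(-1/50967))/9 = (1/9)*(-7276/50967) = -7276/458703 ≈ -0.015862)
1/m = 1/(-7276/458703) = -458703/7276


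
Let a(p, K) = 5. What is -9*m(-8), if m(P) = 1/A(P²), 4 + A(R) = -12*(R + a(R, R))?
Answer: 9/832 ≈ 0.010817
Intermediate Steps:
A(R) = -64 - 12*R (A(R) = -4 - 12*(R + 5) = -4 - 12*(5 + R) = -4 + (-60 - 12*R) = -64 - 12*R)
m(P) = 1/(-64 - 12*P²)
-9*m(-8) = -(-9)/(64 + 12*(-8)²) = -(-9)/(64 + 12*64) = -(-9)/(64 + 768) = -(-9)/832 = -9*(-1/832) = 9/832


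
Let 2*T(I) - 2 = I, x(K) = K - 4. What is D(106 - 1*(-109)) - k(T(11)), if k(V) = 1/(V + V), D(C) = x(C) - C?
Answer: -53/13 ≈ -4.0769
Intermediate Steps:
x(K) = -4 + K
T(I) = 1 + I/2
D(C) = -4 (D(C) = (-4 + C) - C = -4)
k(V) = 1/(2*V)
D(106 - 1*(-109)) - k(T(11)) = -4 - 1/(2*(1 + (1/2)*11)) = -4 - 1/(2*(1 + 11/2)) = -4 - 1/(2*13/2) = -4 - 2/(2*13) = -4 - 1*1/13 = -4 - 1/13 = -53/13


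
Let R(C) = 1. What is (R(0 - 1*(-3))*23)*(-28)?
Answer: -644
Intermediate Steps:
(R(0 - 1*(-3))*23)*(-28) = (1*23)*(-28) = 23*(-28) = -644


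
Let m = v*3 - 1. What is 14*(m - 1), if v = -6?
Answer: -280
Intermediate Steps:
m = -19 (m = -6*3 - 1 = -18 - 1 = -19)
14*(m - 1) = 14*(-19 - 1) = 14*(-20) = -280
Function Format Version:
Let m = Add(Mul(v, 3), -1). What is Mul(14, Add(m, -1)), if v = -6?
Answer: -280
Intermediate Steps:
m = -19 (m = Add(Mul(-6, 3), -1) = Add(-18, -1) = -19)
Mul(14, Add(m, -1)) = Mul(14, Add(-19, -1)) = Mul(14, -20) = -280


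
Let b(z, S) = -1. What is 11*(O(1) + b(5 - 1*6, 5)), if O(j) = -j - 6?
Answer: -88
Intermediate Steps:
O(j) = -6 - j
11*(O(1) + b(5 - 1*6, 5)) = 11*((-6 - 1*1) - 1) = 11*((-6 - 1) - 1) = 11*(-7 - 1) = 11*(-8) = -88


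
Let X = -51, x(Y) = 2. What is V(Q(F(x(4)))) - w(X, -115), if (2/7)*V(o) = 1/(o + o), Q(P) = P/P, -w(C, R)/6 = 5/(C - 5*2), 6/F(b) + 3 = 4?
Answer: 307/244 ≈ 1.2582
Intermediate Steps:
F(b) = 6 (F(b) = 6/(-3 + 4) = 6/1 = 6*1 = 6)
w(C, R) = -30/(-10 + C) (w(C, R) = -30/(C - 5*2) = -30/(C - 10) = -30/(-10 + C))
Q(P) = 1
V(o) = 7/(4*o) (V(o) = 7/(2*(o + o)) = 7/(2*((2*o))) = 7*(1/(2*o))/2 = 7/(4*o))
V(Q(F(x(4)))) - w(X, -115) = (7/4)/1 - (-30)/(-10 - 51) = (7/4)*1 - (-30)/(-61) = 7/4 - (-30)*(-1)/61 = 7/4 - 1*30/61 = 7/4 - 30/61 = 307/244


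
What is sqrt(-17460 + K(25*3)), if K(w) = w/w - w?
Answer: I*sqrt(17534) ≈ 132.42*I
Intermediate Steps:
K(w) = 1 - w
sqrt(-17460 + K(25*3)) = sqrt(-17460 + (1 - 25*3)) = sqrt(-17460 + (1 - 1*75)) = sqrt(-17460 + (1 - 75)) = sqrt(-17460 - 74) = sqrt(-17534) = I*sqrt(17534)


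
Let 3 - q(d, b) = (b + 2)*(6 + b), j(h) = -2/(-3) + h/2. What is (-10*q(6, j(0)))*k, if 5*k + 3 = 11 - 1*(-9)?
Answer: 4522/9 ≈ 502.44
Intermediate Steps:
j(h) = 2/3 + h/2 (j(h) = -2*(-1/3) + h*(1/2) = 2/3 + h/2)
q(d, b) = 3 - (2 + b)*(6 + b) (q(d, b) = 3 - (b + 2)*(6 + b) = 3 - (2 + b)*(6 + b))
k = 17/5 (k = -3/5 + (11 - 1*(-9))/5 = -3/5 + (11 + 9)/5 = -3/5 + (1/5)*20 = -3/5 + 4 = 17/5 ≈ 3.4000)
(-10*q(6, j(0)))*k = -10*(-9 - (2/3 + (1/2)*0)**2 - 8*(2/3 + (1/2)*0))*(17/5) = -10*(-9 - (2/3 + 0)**2 - 8*(2/3 + 0))*(17/5) = -10*(-9 - (2/3)**2 - 8*2/3)*(17/5) = -10*(-9 - 1*4/9 - 16/3)*(17/5) = -10*(-9 - 4/9 - 16/3)*(17/5) = -10*(-133/9)*(17/5) = (1330/9)*(17/5) = 4522/9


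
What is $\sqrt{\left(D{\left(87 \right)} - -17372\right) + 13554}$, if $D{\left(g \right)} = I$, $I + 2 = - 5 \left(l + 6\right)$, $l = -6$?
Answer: $6 \sqrt{859} \approx 175.85$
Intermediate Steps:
$I = -2$ ($I = -2 - 5 \left(-6 + 6\right) = -2 - 0 = -2 + 0 = -2$)
$D{\left(g \right)} = -2$
$\sqrt{\left(D{\left(87 \right)} - -17372\right) + 13554} = \sqrt{\left(-2 - -17372\right) + 13554} = \sqrt{\left(-2 + 17372\right) + 13554} = \sqrt{17370 + 13554} = \sqrt{30924} = 6 \sqrt{859}$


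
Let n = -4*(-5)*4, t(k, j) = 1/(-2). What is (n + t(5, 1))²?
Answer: 25281/4 ≈ 6320.3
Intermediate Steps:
t(k, j) = -½
n = 80 (n = 20*4 = 80)
(n + t(5, 1))² = (80 - ½)² = (159/2)² = 25281/4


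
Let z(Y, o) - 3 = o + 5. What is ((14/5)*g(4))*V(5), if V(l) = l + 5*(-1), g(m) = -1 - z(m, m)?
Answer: 0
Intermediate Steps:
z(Y, o) = 8 + o (z(Y, o) = 3 + (o + 5) = 3 + (5 + o) = 8 + o)
g(m) = -9 - m (g(m) = -1 - (8 + m) = -1 + (-8 - m) = -9 - m)
V(l) = -5 + l (V(l) = l - 5 = -5 + l)
((14/5)*g(4))*V(5) = ((14/5)*(-9 - 1*4))*(-5 + 5) = ((14*(1/5))*(-9 - 4))*0 = ((14/5)*(-13))*0 = -182/5*0 = 0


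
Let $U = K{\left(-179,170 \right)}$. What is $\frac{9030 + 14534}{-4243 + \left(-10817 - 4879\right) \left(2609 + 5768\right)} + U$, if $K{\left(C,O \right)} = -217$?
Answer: $- \frac{28533274359}{131489635} \approx -217.0$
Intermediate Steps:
$U = -217$
$\frac{9030 + 14534}{-4243 + \left(-10817 - 4879\right) \left(2609 + 5768\right)} + U = \frac{9030 + 14534}{-4243 + \left(-10817 - 4879\right) \left(2609 + 5768\right)} - 217 = \frac{23564}{-4243 - 131485392} - 217 = \frac{23564}{-131489635} - 217 = 23564 \left(- \frac{1}{131489635}\right) - 217 = - \frac{23564}{131489635} - 217 = - \frac{28533274359}{131489635}$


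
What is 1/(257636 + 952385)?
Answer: 1/1210021 ≈ 8.2643e-7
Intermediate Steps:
1/(257636 + 952385) = 1/1210021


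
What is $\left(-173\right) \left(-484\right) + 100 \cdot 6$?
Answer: $84332$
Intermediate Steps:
$\left(-173\right) \left(-484\right) + 100 \cdot 6 = 83732 + 600 = 84332$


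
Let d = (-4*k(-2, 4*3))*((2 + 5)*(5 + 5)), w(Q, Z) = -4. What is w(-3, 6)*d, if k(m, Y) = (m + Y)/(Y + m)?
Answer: 1120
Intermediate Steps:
k(m, Y) = 1 (k(m, Y) = (Y + m)/(Y + m) = 1)
d = -280 (d = (-4*1)*((2 + 5)*(5 + 5)) = -28*10 = -4*70 = -280)
w(-3, 6)*d = -4*(-280) = 1120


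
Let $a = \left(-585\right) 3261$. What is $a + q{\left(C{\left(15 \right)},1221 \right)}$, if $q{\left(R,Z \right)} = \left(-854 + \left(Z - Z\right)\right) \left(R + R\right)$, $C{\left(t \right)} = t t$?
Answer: $-2291985$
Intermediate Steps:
$C{\left(t \right)} = t^{2}$
$q{\left(R,Z \right)} = - 1708 R$ ($q{\left(R,Z \right)} = \left(-854 + 0\right) 2 R = - 854 \cdot 2 R = - 1708 R$)
$a = -1907685$
$a + q{\left(C{\left(15 \right)},1221 \right)} = -1907685 - 1708 \cdot 15^{2} = -1907685 - 384300 = -2291985$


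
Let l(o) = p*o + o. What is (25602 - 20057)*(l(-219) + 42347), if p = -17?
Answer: 254243795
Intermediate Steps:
l(o) = -16*o (l(o) = -17*o + o = -16*o)
(25602 - 20057)*(l(-219) + 42347) = (25602 - 20057)*(-16*(-219) + 42347) = 5545*(3504 + 42347) = 5545*45851 = 254243795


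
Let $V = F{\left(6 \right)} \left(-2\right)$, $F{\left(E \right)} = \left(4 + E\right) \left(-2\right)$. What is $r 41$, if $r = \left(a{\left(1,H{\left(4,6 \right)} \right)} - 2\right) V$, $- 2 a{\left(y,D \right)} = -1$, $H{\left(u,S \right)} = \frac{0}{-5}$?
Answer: $-2460$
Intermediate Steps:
$F{\left(E \right)} = -8 - 2 E$
$H{\left(u,S \right)} = 0$ ($H{\left(u,S \right)} = 0 \left(- \frac{1}{5}\right) = 0$)
$a{\left(y,D \right)} = \frac{1}{2}$ ($a{\left(y,D \right)} = \left(- \frac{1}{2}\right) \left(-1\right) = \frac{1}{2}$)
$V = 40$ ($V = \left(-8 - 12\right) \left(-2\right) = \left(-20\right) \left(-2\right) = 40$)
$r = -60$ ($r = \left(\frac{1}{2} - 2\right) 40 = \left(- \frac{3}{2}\right) 40 = -60$)
$r 41 = \left(-60\right) 41 = -2460$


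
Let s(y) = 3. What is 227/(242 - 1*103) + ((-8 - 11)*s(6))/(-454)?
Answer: 110981/63106 ≈ 1.7586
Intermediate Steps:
227/(242 - 1*103) + ((-8 - 11)*s(6))/(-454) = 227/(242 - 1*103) + ((-8 - 11)*3)/(-454) = 227/(242 - 103) - 19*3*(-1/454) = 227/139 - 57*(-1/454) = 227*(1/139) + 57/454 = 227/139 + 57/454 = 110981/63106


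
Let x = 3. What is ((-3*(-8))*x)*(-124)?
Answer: -8928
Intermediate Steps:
((-3*(-8))*x)*(-124) = (-3*(-8)*3)*(-124) = (24*3)*(-124) = 72*(-124) = -8928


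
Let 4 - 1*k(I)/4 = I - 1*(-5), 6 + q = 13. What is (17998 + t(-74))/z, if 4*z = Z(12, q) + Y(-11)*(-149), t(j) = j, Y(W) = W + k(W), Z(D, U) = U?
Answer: -35848/2157 ≈ -16.619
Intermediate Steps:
q = 7 (q = -6 + 13 = 7)
k(I) = -4 - 4*I (k(I) = 16 - 4*(I - 1*(-5)) = 16 - 4*(I + 5) = 16 - 4*(5 + I) = 16 + (-20 - 4*I) = -4 - 4*I)
Y(W) = -4 - 3*W (Y(W) = W + (-4 - 4*W) = -4 - 3*W)
z = -2157/2 (z = (7 + (-4 - 3*(-11))*(-149))/4 = (7 + (-4 + 33)*(-149))/4 = (7 + 29*(-149))/4 = (7 - 4321)/4 = (¼)*(-4314) = -2157/2 ≈ -1078.5)
(17998 + t(-74))/z = (17998 - 74)/(-2157/2) = 17924*(-2/2157) = -35848/2157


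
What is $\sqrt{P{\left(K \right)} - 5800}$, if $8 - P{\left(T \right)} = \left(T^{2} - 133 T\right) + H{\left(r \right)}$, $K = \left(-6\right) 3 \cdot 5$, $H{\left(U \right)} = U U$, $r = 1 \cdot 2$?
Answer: $3 i \sqrt{2874} \approx 160.83 i$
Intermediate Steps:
$r = 2$
$H{\left(U \right)} = U^{2}$
$K = -90$ ($K = \left(-18\right) 5 = -90$)
$P{\left(T \right)} = 4 - T^{2} + 133 T$ ($P{\left(T \right)} = 8 - \left(\left(T^{2} - 133 T\right) + 2^{2}\right) = 8 - \left(\left(T^{2} - 133 T\right) + 4\right) = 8 - \left(4 + T^{2} - 133 T\right) = 4 - T^{2} + 133 T$)
$\sqrt{P{\left(K \right)} - 5800} = \sqrt{\left(4 - \left(-90\right)^{2} + 133 \left(-90\right)\right) - 5800} = \sqrt{\left(4 - 8100 - 11970\right) - 5800} = \sqrt{-20066 - 5800} = \sqrt{-25866} = 3 i \sqrt{2874}$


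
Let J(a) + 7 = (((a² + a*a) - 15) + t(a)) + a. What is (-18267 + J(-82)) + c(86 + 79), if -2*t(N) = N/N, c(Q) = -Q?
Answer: -10177/2 ≈ -5088.5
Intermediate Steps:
t(N) = -½ (t(N) = -N/(2*N) = -½*1 = -½)
J(a) = -45/2 + a + 2*a² (J(a) = -7 + ((((a² + a*a) - 15) - ½) + a) = -7 + ((((a² + a²) - 15) - ½) + a) = -7 + (((2*a² - 15) - ½) + a) = -7 + (((-15 + 2*a²) - ½) + a) = -7 + ((-31/2 + 2*a²) + a) = -7 + (-31/2 + a + 2*a²) = -45/2 + a + 2*a²)
(-18267 + J(-82)) + c(86 + 79) = (-18267 + (-45/2 - 82 + 2*(-82)²)) - (86 + 79) = (-18267 + (-45/2 - 82 + 2*6724)) - 1*165 = (-18267 + (-45/2 - 82 + 13448)) - 165 = (-18267 + 26687/2) - 165 = -9847/2 - 165 = -10177/2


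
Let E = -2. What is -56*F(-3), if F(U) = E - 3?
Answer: 280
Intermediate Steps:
F(U) = -5 (F(U) = -2 - 3 = -5)
-56*F(-3) = -56*(-5) = 280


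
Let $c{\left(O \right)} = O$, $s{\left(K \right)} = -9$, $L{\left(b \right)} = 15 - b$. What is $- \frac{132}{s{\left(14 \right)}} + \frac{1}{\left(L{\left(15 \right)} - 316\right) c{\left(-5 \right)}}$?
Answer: $\frac{69523}{4740} \approx 14.667$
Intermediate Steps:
$- \frac{132}{s{\left(14 \right)}} + \frac{1}{\left(L{\left(15 \right)} - 316\right) c{\left(-5 \right)}} = - \frac{132}{-9} + \frac{1}{\left(\left(15 - 15\right) - 316\right) \left(-5\right)} = \left(-132\right) \left(- \frac{1}{9}\right) + \frac{1}{\left(15 - 15\right) - 316} \left(- \frac{1}{5}\right) = \frac{44}{3} + \frac{1}{0 - 316} \left(- \frac{1}{5}\right) = \frac{44}{3} + \frac{1}{-316} \left(- \frac{1}{5}\right) = \frac{44}{3} - - \frac{1}{1580} = \frac{44}{3} + \frac{1}{1580} = \frac{69523}{4740}$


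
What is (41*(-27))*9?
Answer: -9963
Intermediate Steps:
(41*(-27))*9 = -1107*9 = -9963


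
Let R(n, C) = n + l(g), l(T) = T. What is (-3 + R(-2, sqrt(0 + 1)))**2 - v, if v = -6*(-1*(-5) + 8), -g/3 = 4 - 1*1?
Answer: 274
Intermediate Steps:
g = -9 (g = -3*(4 - 1*1) = -3*(4 - 1) = -3*3 = -9)
R(n, C) = -9 + n (R(n, C) = n - 9 = -9 + n)
v = -78 (v = -6*(5 + 8) = -6*13 = -78)
(-3 + R(-2, sqrt(0 + 1)))**2 - v = (-3 + (-9 - 2))**2 - 1*(-78) = (-3 - 11)**2 + 78 = (-14)**2 + 78 = 196 + 78 = 274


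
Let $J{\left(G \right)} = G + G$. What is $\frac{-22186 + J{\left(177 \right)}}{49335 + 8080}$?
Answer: $- \frac{21832}{57415} \approx -0.38025$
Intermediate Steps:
$J{\left(G \right)} = 2 G$
$\frac{-22186 + J{\left(177 \right)}}{49335 + 8080} = \frac{-22186 + 2 \cdot 177}{49335 + 8080} = \frac{-22186 + 354}{57415} = \left(-21832\right) \frac{1}{57415} = - \frac{21832}{57415}$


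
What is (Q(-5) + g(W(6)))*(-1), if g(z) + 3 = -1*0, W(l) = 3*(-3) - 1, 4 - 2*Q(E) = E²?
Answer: 27/2 ≈ 13.500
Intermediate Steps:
Q(E) = 2 - E²/2
W(l) = -10 (W(l) = -9 - 1 = -10)
g(z) = -3 (g(z) = -3 - 1*0 = -3 + 0 = -3)
(Q(-5) + g(W(6)))*(-1) = ((2 - ½*(-5)²) - 3)*(-1) = ((2 - ½*25) - 3)*(-1) = ((2 - 25/2) - 3)*(-1) = (-21/2 - 3)*(-1) = -27/2*(-1) = 27/2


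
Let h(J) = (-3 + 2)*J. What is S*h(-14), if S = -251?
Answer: -3514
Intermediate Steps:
h(J) = -J
S*h(-14) = -(-251)*(-14) = -251*14 = -3514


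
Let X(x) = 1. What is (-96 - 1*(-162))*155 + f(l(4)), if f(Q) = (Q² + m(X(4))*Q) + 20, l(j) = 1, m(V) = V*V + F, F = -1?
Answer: 10251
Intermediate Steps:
m(V) = -1 + V² (m(V) = V*V - 1 = V² - 1 = -1 + V²)
f(Q) = 20 + Q² (f(Q) = (Q² + (-1 + 1²)*Q) + 20 = (Q² + (-1 + 1)*Q) + 20 = (Q² + 0*Q) + 20 = (Q² + 0) + 20 = Q² + 20 = 20 + Q²)
(-96 - 1*(-162))*155 + f(l(4)) = (-96 - 1*(-162))*155 + (20 + 1²) = (-96 + 162)*155 + (20 + 1) = 66*155 + 21 = 10230 + 21 = 10251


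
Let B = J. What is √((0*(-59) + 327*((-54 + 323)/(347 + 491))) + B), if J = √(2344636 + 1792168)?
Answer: √(73712994 + 1404488*√1034201)/838 ≈ 46.248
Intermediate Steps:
J = 2*√1034201 (J = √4136804 = 2*√1034201 ≈ 2033.9)
B = 2*√1034201 ≈ 2033.9
√((0*(-59) + 327*((-54 + 323)/(347 + 491))) + B) = √((0*(-59) + 327*((-54 + 323)/(347 + 491))) + 2*√1034201) = √((0 + 327*(269/838)) + 2*√1034201) = √((0 + 87963/838) + 2*√1034201) = √(87963/838 + 2*√1034201)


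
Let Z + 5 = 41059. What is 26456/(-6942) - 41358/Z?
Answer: -26408305/5480709 ≈ -4.8184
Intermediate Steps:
Z = 41054 (Z = -5 + 41059 = 41054)
26456/(-6942) - 41358/Z = 26456/(-6942) - 41358/41054 = 26456*(-1/6942) - 41358*1/41054 = -13228/3471 - 20679/20527 = -26408305/5480709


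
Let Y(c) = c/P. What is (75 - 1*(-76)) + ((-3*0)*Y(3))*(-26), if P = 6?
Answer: 151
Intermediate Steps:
Y(c) = c/6
(75 - 1*(-76)) + ((-3*0)*Y(3))*(-26) = (75 - 1*(-76)) + ((-3*0)*((⅙)*3))*(-26) = (75 + 76) + (0*(½))*(-26) = 151 + 0*(-26) = 151 + 0 = 151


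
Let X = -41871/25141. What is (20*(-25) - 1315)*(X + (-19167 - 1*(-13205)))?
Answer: 272127511095/25141 ≈ 1.0824e+7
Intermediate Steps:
X = -41871/25141 (X = -41871*1/25141 = -41871/25141 ≈ -1.6654)
(20*(-25) - 1315)*(X + (-19167 - 1*(-13205))) = (20*(-25) - 1315)*(-41871/25141 + (-19167 - 1*(-13205))) = (-500 - 1315)*(-41871/25141 + (-19167 + 13205)) = -1815*(-41871/25141 - 5962) = -1815*(-149932513/25141) = 272127511095/25141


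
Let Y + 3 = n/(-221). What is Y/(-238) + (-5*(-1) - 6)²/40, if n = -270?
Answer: 34159/1051960 ≈ 0.032472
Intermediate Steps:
Y = -393/221 (Y = -3 - 270/(-221) = -3 - 270*(-1/221) = -3 + 270/221 = -393/221 ≈ -1.7783)
Y/(-238) + (-5*(-1) - 6)²/40 = -393/221/(-238) + (-5*(-1) - 6)²/40 = -393/221*(-1/238) + (5 - 6)²*(1/40) = 393/52598 + (-1)²*(1/40) = 393/52598 + 1*(1/40) = 393/52598 + 1/40 = 34159/1051960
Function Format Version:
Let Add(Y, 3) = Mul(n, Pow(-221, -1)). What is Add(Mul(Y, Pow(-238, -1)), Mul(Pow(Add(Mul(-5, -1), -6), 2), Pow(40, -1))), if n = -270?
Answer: Rational(34159, 1051960) ≈ 0.032472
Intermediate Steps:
Y = Rational(-393, 221) (Y = Add(-3, Mul(-270, Pow(-221, -1))) = Add(-3, Mul(-270, Rational(-1, 221))) = Add(-3, Rational(270, 221)) = Rational(-393, 221) ≈ -1.7783)
Add(Mul(Y, Pow(-238, -1)), Mul(Pow(Add(Mul(-5, -1), -6), 2), Pow(40, -1))) = Add(Mul(Rational(-393, 221), Pow(-238, -1)), Mul(Pow(Add(Mul(-5, -1), -6), 2), Pow(40, -1))) = Add(Mul(Rational(-393, 221), Rational(-1, 238)), Mul(Pow(Add(5, -6), 2), Rational(1, 40))) = Add(Rational(393, 52598), Mul(Pow(-1, 2), Rational(1, 40))) = Add(Rational(393, 52598), Mul(1, Rational(1, 40))) = Add(Rational(393, 52598), Rational(1, 40)) = Rational(34159, 1051960)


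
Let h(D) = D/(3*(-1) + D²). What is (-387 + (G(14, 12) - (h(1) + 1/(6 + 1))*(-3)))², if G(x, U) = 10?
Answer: 28015849/196 ≈ 1.4294e+5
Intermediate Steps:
h(D) = D/(-3 + D²)
(-387 + (G(14, 12) - (h(1) + 1/(6 + 1))*(-3)))² = (-387 + (10 - (1/(-3 + 1²) + 1/(6 + 1))*(-3)))² = (-387 + (10 - (1/(-3 + 1) + 1/7)*(-3)))² = (-387 + (10 - (1/(-2) + ⅐)*(-3)))² = (-387 + (10 - (1*(-½) + ⅐)*(-3)))² = (-387 + (10 - (-½ + ⅐)*(-3)))² = (-387 + (10 - (-5)*(-3)/14))² = (-387 + (10 - 1*15/14))² = (-387 + (10 - 15/14))² = (-387 + 125/14)² = (-5293/14)² = 28015849/196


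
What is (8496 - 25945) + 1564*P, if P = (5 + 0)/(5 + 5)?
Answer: -16667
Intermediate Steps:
P = ½ (P = 5/10 = 5*(⅒) = ½ ≈ 0.50000)
(8496 - 25945) + 1564*P = (8496 - 25945) + 1564*(½) = -17449 + 782 = -16667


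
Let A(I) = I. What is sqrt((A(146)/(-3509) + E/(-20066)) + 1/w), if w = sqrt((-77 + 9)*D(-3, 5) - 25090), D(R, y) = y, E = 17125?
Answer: sqrt(-5928961409440215283650 - 260488977366648470*I*sqrt(25430))/81389401610 ≈ 0.0033142 - 0.94607*I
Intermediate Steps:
w = I*sqrt(25430) (w = sqrt((-77 + 9)*5 - 25090) = sqrt(-68*5 - 25090) = sqrt(-340 - 25090) = sqrt(-25430) = I*sqrt(25430) ≈ 159.47*I)
sqrt((A(146)/(-3509) + E/(-20066)) + 1/w) = sqrt((146/(-3509) + 17125/(-20066)) + 1/(I*sqrt(25430))) = sqrt((146*(-1/3509) + 17125*(-1/20066)) - I*sqrt(25430)/25430) = sqrt((-146/3509 - 17125/20066) - I*sqrt(25430)/25430) = sqrt(-63021261/70411594 - I*sqrt(25430)/25430)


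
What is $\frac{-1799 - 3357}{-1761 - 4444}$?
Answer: $\frac{5156}{6205} \approx 0.83094$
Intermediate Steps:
$\frac{-1799 - 3357}{-1761 - 4444} = - \frac{5156}{-6205} = \left(-5156\right) \left(- \frac{1}{6205}\right) = \frac{5156}{6205}$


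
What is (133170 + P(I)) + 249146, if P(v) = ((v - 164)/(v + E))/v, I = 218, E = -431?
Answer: 2958743515/7739 ≈ 3.8232e+5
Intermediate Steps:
P(v) = (-164 + v)/(v*(-431 + v)) (P(v) = ((v - 164)/(v - 431))/v = ((-164 + v)/(-431 + v))/v = (-164 + v)/(v*(-431 + v)))
(133170 + P(I)) + 249146 = (133170 + (-164 + 218)/(218*(-431 + 218))) + 249146 = (133170 + (1/218)*54/(-213)) + 249146 = (133170 + (1/218)*(-1/213)*54) + 249146 = (133170 - 9/7739) + 249146 = 1030602621/7739 + 249146 = 2958743515/7739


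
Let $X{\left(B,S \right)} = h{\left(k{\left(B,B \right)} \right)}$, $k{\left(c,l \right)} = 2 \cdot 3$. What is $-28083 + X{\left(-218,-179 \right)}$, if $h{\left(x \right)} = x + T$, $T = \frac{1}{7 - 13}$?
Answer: $- \frac{168463}{6} \approx -28077.0$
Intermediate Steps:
$k{\left(c,l \right)} = 6$
$T = - \frac{1}{6}$ ($T = \frac{1}{-6} = - \frac{1}{6} \approx -0.16667$)
$h{\left(x \right)} = - \frac{1}{6} + x$ ($h{\left(x \right)} = x - \frac{1}{6} = - \frac{1}{6} + x$)
$X{\left(B,S \right)} = \frac{35}{6}$ ($X{\left(B,S \right)} = - \frac{1}{6} + 6 = \frac{35}{6}$)
$-28083 + X{\left(-218,-179 \right)} = -28083 + \frac{35}{6} = - \frac{168463}{6}$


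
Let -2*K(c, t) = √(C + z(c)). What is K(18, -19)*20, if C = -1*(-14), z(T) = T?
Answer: -40*√2 ≈ -56.569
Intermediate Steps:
C = 14
K(c, t) = -√(14 + c)/2
K(18, -19)*20 = -√(14 + 18)/2*20 = -2*√2*20 = -40*√2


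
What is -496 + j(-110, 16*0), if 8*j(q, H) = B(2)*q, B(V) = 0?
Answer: -496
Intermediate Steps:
j(q, H) = 0 (j(q, H) = (0*q)/8 = (⅛)*0 = 0)
-496 + j(-110, 16*0) = -496 + 0 = -496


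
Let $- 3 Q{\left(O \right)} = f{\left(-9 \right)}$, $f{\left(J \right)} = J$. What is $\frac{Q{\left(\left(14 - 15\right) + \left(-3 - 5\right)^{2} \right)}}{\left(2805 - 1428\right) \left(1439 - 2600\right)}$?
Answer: $- \frac{1}{532899} \approx -1.8765 \cdot 10^{-6}$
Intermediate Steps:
$Q{\left(O \right)} = 3$ ($Q{\left(O \right)} = \left(- \frac{1}{3}\right) \left(-9\right) = 3$)
$\frac{Q{\left(\left(14 - 15\right) + \left(-3 - 5\right)^{2} \right)}}{\left(2805 - 1428\right) \left(1439 - 2600\right)} = \frac{3}{\left(2805 - 1428\right) \left(1439 - 2600\right)} = \frac{3}{1377 \left(-1161\right)} = \frac{3}{-1598697} = 3 \left(- \frac{1}{1598697}\right) = - \frac{1}{532899}$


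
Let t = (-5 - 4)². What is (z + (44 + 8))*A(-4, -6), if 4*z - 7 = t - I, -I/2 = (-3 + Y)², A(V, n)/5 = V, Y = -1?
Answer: -1640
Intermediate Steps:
A(V, n) = 5*V
I = -32 (I = -2*(-3 - 1)² = -2*(-4)² = -2*16 = -32)
t = 81 (t = (-9)² = 81)
z = 30 (z = 7/4 + (81 - 1*(-32))/4 = 7/4 + (81 + 32)/4 = 7/4 + (¼)*113 = 7/4 + 113/4 = 30)
(z + (44 + 8))*A(-4, -6) = (30 + (44 + 8))*(5*(-4)) = (30 + 52)*(-20) = 82*(-20) = -1640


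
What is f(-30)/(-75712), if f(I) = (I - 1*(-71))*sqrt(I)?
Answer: -41*I*sqrt(30)/75712 ≈ -0.0029661*I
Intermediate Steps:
f(I) = sqrt(I)*(71 + I) (f(I) = (I + 71)*sqrt(I) = (71 + I)*sqrt(I) = sqrt(I)*(71 + I))
f(-30)/(-75712) = (sqrt(-30)*(71 - 30))/(-75712) = ((I*sqrt(30))*41)*(-1/75712) = (41*I*sqrt(30))*(-1/75712) = -41*I*sqrt(30)/75712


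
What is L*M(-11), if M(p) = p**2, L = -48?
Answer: -5808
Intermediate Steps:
L*M(-11) = -48*(-11)**2 = -48*121 = -5808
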